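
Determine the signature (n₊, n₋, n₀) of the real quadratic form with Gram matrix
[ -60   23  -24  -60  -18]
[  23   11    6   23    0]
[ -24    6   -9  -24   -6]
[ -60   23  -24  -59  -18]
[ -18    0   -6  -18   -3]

step 0: pivot -60 → sign −
step 1: pivot 1189/60 → sign +
step 2: pivot 99/1189 → sign +
step 3: pivot 1 → sign +
step 4: pivot -1/11 → sign −
signature = (3, 2, 0)

Answer: (3, 2, 0)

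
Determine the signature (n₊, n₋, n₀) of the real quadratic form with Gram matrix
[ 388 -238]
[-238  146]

Answer: (2, 0, 0)

Derivation:
step 0: pivot 388 → sign +
step 1: pivot 1/97 → sign +
signature = (2, 0, 0)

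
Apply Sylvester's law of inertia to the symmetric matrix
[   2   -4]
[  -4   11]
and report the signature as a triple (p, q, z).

step 0: pivot 2 → sign +
step 1: pivot 3 → sign +
signature = (2, 0, 0)

Answer: (2, 0, 0)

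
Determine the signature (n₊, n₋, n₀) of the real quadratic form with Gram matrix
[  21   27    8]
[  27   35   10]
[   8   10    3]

step 0: pivot 21 → sign +
step 1: pivot 2/7 → sign +
step 2: pivot -1/3 → sign −
signature = (2, 1, 0)

Answer: (2, 1, 0)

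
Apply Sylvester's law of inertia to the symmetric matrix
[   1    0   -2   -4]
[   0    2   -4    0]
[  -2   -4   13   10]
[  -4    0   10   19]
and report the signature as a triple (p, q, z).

step 0: pivot 1 → sign +
step 1: pivot 2 → sign +
step 2: pivot 1 → sign +
step 3: pivot -1 → sign −
signature = (3, 1, 0)

Answer: (3, 1, 0)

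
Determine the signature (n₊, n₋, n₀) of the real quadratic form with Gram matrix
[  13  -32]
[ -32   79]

step 0: pivot 13 → sign +
step 1: pivot 3/13 → sign +
signature = (2, 0, 0)

Answer: (2, 0, 0)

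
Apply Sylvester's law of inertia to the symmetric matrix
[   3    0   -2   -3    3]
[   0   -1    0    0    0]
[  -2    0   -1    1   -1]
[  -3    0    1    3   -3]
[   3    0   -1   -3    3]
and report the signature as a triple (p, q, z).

Answer: (2, 2, 1)

Derivation:
step 0: pivot 3 → sign +
step 1: pivot -1 → sign −
step 2: pivot -7/3 → sign −
step 3: pivot 3/7 → sign +
step 4: row/col 4 already zero → sign 0
signature = (2, 2, 1)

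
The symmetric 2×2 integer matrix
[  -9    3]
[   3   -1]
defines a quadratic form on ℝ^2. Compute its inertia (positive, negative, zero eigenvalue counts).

step 0: pivot -9 → sign −
step 1: row/col 1 already zero → sign 0
signature = (0, 1, 1)

Answer: (0, 1, 1)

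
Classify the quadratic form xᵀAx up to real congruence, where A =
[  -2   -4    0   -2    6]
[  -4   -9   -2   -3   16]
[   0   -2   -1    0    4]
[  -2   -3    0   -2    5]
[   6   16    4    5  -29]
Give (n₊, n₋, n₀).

step 0: pivot -2 → sign −
step 1: pivot -1 → sign −
step 2: pivot 3 → sign +
step 3: pivot -1/3 → sign −
step 4: row/col 4 already zero → sign 0
signature = (1, 3, 1)

Answer: (1, 3, 1)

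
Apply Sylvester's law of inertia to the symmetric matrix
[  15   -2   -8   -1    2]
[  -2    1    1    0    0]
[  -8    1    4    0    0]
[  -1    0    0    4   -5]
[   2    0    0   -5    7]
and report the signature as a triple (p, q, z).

step 0: pivot 15 → sign +
step 1: pivot 11/15 → sign +
step 2: pivot -3/11 → sign −
step 3: pivot 5 → sign +
step 4: pivot 6/5 → sign +
signature = (4, 1, 0)

Answer: (4, 1, 0)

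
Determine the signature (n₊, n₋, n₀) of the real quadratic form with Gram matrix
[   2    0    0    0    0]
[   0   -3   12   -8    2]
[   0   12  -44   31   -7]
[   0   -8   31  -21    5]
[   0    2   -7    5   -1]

step 0: pivot 2 → sign +
step 1: pivot -3 → sign −
step 2: pivot 4 → sign +
step 3: pivot 1/12 → sign +
step 4: row/col 4 already zero → sign 0
signature = (3, 1, 1)

Answer: (3, 1, 1)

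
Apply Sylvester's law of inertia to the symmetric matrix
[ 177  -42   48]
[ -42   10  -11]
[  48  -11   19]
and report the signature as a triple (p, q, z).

Answer: (3, 0, 0)

Derivation:
step 0: pivot 177 → sign +
step 1: pivot 2/59 → sign +
step 2: pivot 3/2 → sign +
signature = (3, 0, 0)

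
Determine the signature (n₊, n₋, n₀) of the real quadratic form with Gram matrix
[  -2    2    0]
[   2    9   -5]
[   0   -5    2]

Answer: (1, 2, 0)

Derivation:
step 0: pivot -2 → sign −
step 1: pivot 11 → sign +
step 2: pivot -3/11 → sign −
signature = (1, 2, 0)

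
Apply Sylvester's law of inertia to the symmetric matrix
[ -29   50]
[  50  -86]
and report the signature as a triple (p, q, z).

step 0: pivot -29 → sign −
step 1: pivot 6/29 → sign +
signature = (1, 1, 0)

Answer: (1, 1, 0)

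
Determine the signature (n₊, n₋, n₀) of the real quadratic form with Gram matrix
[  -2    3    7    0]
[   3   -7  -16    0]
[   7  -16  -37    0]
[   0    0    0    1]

Answer: (1, 3, 0)

Derivation:
step 0: pivot -2 → sign −
step 1: pivot -5/2 → sign −
step 2: pivot -2/5 → sign −
step 3: pivot 1 → sign +
signature = (1, 3, 0)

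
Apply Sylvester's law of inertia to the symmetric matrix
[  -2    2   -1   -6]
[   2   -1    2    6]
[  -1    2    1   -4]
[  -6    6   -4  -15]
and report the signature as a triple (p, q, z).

Answer: (3, 1, 0)

Derivation:
step 0: pivot -2 → sign −
step 1: pivot 1 → sign +
step 2: pivot 1/2 → sign +
step 3: pivot 1 → sign +
signature = (3, 1, 0)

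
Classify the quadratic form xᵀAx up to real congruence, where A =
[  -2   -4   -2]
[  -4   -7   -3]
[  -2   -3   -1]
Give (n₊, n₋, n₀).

step 0: pivot -2 → sign −
step 1: pivot 1 → sign +
step 2: row/col 2 already zero → sign 0
signature = (1, 1, 1)

Answer: (1, 1, 1)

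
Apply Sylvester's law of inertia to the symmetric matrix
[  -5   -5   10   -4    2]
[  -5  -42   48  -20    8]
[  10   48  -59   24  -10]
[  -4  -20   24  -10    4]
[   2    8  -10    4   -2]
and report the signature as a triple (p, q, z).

Answer: (1, 4, 0)

Derivation:
step 0: pivot -5 → sign −
step 1: pivot -37 → sign −
step 2: pivot 1/37 → sign +
step 3: pivot -34/5 → sign −
step 4: pivot -6/17 → sign −
signature = (1, 4, 0)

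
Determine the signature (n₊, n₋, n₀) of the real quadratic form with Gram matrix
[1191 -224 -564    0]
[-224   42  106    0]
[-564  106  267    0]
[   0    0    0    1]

step 0: pivot 1191 → sign +
step 1: pivot -154/1191 → sign −
step 2: pivot -3/77 → sign −
step 3: pivot 1 → sign +
signature = (2, 2, 0)

Answer: (2, 2, 0)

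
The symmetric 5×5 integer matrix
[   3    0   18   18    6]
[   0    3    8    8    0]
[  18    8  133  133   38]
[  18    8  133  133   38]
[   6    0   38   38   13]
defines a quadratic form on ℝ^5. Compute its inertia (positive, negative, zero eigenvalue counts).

Answer: (3, 1, 1)

Derivation:
step 0: pivot 3 → sign +
step 1: pivot 3 → sign +
step 2: pivot 11/3 → sign +
step 3: pivot -1/11 → sign −
step 4: row/col 4 already zero → sign 0
signature = (3, 1, 1)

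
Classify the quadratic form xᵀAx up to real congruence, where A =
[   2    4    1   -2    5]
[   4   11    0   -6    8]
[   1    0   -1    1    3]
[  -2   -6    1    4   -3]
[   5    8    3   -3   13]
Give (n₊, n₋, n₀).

Answer: (3, 2, 0)

Derivation:
step 0: pivot 2 → sign +
step 1: pivot 3 → sign +
step 2: pivot -17/6 → sign −
step 3: pivot 14/17 → sign +
step 4: pivot -6/7 → sign −
signature = (3, 2, 0)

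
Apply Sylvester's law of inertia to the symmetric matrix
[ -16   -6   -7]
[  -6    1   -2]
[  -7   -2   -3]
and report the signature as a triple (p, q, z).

step 0: pivot -16 → sign −
step 1: pivot 13/4 → sign +
step 2: pivot -3/52 → sign −
signature = (1, 2, 0)

Answer: (1, 2, 0)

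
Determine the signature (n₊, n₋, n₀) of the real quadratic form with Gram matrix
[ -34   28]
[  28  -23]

Answer: (1, 1, 0)

Derivation:
step 0: pivot -34 → sign −
step 1: pivot 1/17 → sign +
signature = (1, 1, 0)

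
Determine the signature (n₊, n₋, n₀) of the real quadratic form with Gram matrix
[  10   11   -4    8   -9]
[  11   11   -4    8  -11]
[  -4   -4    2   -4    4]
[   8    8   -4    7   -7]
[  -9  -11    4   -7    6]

step 0: pivot 10 → sign +
step 1: pivot -11/10 → sign −
step 2: pivot 6/11 → sign +
step 3: pivot -1 → sign −
step 4: row/col 4 already zero → sign 0
signature = (2, 2, 1)

Answer: (2, 2, 1)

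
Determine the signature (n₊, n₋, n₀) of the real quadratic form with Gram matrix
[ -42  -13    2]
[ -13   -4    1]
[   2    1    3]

Answer: (1, 2, 0)

Derivation:
step 0: pivot -42 → sign −
step 1: pivot 1/42 → sign +
step 2: pivot -3 → sign −
signature = (1, 2, 0)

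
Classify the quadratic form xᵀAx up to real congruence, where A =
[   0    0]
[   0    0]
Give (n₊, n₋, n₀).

Answer: (0, 0, 2)

Derivation:
step 0: row/col 0 already zero → sign 0
step 1: row/col 1 already zero → sign 0
signature = (0, 0, 2)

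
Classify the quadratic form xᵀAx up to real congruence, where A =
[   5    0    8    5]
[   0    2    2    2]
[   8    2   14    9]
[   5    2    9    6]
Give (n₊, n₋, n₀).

step 0: pivot 5 → sign +
step 1: pivot 2 → sign +
step 2: pivot -4/5 → sign −
step 3: pivot 1/4 → sign +
signature = (3, 1, 0)

Answer: (3, 1, 0)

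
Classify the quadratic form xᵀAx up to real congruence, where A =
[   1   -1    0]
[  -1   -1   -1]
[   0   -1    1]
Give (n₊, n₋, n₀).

step 0: pivot 1 → sign +
step 1: pivot -2 → sign −
step 2: pivot 3/2 → sign +
signature = (2, 1, 0)

Answer: (2, 1, 0)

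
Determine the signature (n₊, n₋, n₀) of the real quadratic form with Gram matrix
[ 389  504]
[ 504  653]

Answer: (2, 0, 0)

Derivation:
step 0: pivot 389 → sign +
step 1: pivot 1/389 → sign +
signature = (2, 0, 0)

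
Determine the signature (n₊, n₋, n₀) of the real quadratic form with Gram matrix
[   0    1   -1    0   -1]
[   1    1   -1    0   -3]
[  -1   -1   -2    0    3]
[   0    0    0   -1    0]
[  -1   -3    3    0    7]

step 0: pivot 1 → sign +
step 1: pivot -1 → sign −
step 2: pivot -3 → sign −
step 3: pivot -1 → sign −
step 4: pivot 2 → sign +
signature = (2, 3, 0)

Answer: (2, 3, 0)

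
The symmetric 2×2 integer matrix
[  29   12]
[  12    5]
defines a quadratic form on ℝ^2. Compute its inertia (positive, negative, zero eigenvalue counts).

step 0: pivot 29 → sign +
step 1: pivot 1/29 → sign +
signature = (2, 0, 0)

Answer: (2, 0, 0)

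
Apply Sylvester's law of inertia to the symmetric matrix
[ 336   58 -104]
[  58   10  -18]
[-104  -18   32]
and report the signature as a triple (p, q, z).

Answer: (1, 1, 1)

Derivation:
step 0: pivot 336 → sign +
step 1: pivot -1/84 → sign −
step 2: row/col 2 already zero → sign 0
signature = (1, 1, 1)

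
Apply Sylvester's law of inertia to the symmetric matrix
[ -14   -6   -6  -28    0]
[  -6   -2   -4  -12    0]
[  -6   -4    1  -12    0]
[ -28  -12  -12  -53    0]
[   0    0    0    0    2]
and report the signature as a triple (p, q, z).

step 0: pivot -14 → sign −
step 1: pivot 4/7 → sign +
step 2: pivot 3 → sign +
step 3: pivot 2 → sign +
step 4: row/col 4 already zero → sign 0
signature = (3, 1, 1)

Answer: (3, 1, 1)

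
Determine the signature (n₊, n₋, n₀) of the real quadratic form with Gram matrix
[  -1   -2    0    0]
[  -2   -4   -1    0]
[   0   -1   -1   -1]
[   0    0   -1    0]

Answer: (1, 2, 1)

Derivation:
step 0: pivot -1 → sign −
step 1: pivot -1 → sign −
step 2: pivot 1 → sign +
step 3: row/col 3 already zero → sign 0
signature = (1, 2, 1)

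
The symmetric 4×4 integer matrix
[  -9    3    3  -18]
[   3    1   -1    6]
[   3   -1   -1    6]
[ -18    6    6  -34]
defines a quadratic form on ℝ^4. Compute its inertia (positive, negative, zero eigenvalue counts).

step 0: pivot -9 → sign −
step 1: pivot 2 → sign +
step 2: pivot 2 → sign +
step 3: row/col 3 already zero → sign 0
signature = (2, 1, 1)

Answer: (2, 1, 1)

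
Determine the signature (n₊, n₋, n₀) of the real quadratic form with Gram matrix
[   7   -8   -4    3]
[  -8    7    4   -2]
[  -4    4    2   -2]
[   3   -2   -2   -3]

Answer: (1, 2, 1)

Derivation:
step 0: pivot 7 → sign +
step 1: pivot -15/7 → sign −
step 2: pivot -2/15 → sign −
step 3: row/col 3 already zero → sign 0
signature = (1, 2, 1)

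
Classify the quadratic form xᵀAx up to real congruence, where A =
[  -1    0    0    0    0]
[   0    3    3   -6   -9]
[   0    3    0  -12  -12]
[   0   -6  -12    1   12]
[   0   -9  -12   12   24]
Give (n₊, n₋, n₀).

Answer: (2, 2, 1)

Derivation:
step 0: pivot -1 → sign −
step 1: pivot 3 → sign +
step 2: pivot -3 → sign −
step 3: pivot 1 → sign +
step 4: row/col 4 already zero → sign 0
signature = (2, 2, 1)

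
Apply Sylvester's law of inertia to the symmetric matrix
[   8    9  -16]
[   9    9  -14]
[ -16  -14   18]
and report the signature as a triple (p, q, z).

Answer: (2, 1, 0)

Derivation:
step 0: pivot 8 → sign +
step 1: pivot -9/8 → sign −
step 2: pivot 2/9 → sign +
signature = (2, 1, 0)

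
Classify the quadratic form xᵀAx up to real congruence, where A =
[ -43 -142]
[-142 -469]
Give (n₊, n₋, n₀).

step 0: pivot -43 → sign −
step 1: pivot -3/43 → sign −
signature = (0, 2, 0)

Answer: (0, 2, 0)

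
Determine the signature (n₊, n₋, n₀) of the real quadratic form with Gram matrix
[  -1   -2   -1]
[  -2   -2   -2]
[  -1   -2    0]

Answer: (2, 1, 0)

Derivation:
step 0: pivot -1 → sign −
step 1: pivot 2 → sign +
step 2: pivot 1 → sign +
signature = (2, 1, 0)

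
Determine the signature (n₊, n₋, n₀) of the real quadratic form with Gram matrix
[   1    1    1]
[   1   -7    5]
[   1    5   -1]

step 0: pivot 1 → sign +
step 1: pivot -8 → sign −
step 2: row/col 2 already zero → sign 0
signature = (1, 1, 1)

Answer: (1, 1, 1)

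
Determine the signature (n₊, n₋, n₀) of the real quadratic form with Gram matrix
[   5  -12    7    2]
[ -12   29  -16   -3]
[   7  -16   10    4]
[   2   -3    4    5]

Answer: (2, 1, 1)

Derivation:
step 0: pivot 5 → sign +
step 1: pivot 1/5 → sign +
step 2: pivot -3 → sign −
step 3: row/col 3 already zero → sign 0
signature = (2, 1, 1)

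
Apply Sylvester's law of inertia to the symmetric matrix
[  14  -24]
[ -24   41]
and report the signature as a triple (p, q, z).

Answer: (1, 1, 0)

Derivation:
step 0: pivot 14 → sign +
step 1: pivot -1/7 → sign −
signature = (1, 1, 0)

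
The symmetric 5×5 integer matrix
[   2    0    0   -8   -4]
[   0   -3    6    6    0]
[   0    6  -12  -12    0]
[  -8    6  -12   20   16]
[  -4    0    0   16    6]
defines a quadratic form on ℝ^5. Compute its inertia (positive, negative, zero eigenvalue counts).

Answer: (1, 2, 2)

Derivation:
step 0: pivot 2 → sign +
step 1: pivot -3 → sign −
step 2: pivot -2 → sign −
step 3: row/col 3 already zero → sign 0
step 4: row/col 4 already zero → sign 0
signature = (1, 2, 2)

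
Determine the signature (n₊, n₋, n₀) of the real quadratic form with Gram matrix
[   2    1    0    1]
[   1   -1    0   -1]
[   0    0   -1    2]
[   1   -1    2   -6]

Answer: (1, 3, 0)

Derivation:
step 0: pivot 2 → sign +
step 1: pivot -3/2 → sign −
step 2: pivot -1 → sign −
step 3: pivot -1 → sign −
signature = (1, 3, 0)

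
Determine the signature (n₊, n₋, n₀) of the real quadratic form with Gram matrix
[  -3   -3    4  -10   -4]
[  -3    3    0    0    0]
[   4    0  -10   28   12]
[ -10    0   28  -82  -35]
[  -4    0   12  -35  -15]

step 0: pivot -3 → sign −
step 1: pivot 6 → sign +
step 2: pivot -22/3 → sign −
step 3: pivot -36/11 → sign −
step 4: pivot -1/36 → sign −
signature = (1, 4, 0)

Answer: (1, 4, 0)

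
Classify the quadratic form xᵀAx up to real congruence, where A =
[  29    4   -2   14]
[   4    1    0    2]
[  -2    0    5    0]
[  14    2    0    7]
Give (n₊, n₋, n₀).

step 0: pivot 29 → sign +
step 1: pivot 13/29 → sign +
step 2: pivot 61/13 → sign +
step 3: pivot 3/61 → sign +
signature = (4, 0, 0)

Answer: (4, 0, 0)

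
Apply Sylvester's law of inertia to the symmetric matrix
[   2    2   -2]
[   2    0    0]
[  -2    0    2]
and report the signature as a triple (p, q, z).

step 0: pivot 2 → sign +
step 1: pivot -2 → sign −
step 2: pivot 2 → sign +
signature = (2, 1, 0)

Answer: (2, 1, 0)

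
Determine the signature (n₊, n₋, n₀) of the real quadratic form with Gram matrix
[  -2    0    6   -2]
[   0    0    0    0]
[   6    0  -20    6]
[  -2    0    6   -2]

step 0: pivot -2 → sign −
step 1: pivot -2 → sign −
step 2: row/col 2 already zero → sign 0
step 3: row/col 3 already zero → sign 0
signature = (0, 2, 2)

Answer: (0, 2, 2)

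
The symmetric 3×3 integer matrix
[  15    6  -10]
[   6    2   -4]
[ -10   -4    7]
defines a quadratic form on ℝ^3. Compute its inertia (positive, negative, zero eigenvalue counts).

step 0: pivot 15 → sign +
step 1: pivot -2/5 → sign −
step 2: pivot 1/3 → sign +
signature = (2, 1, 0)

Answer: (2, 1, 0)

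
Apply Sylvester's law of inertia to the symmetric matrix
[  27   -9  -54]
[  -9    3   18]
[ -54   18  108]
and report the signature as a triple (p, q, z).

Answer: (1, 0, 2)

Derivation:
step 0: pivot 27 → sign +
step 1: row/col 1 already zero → sign 0
step 2: row/col 2 already zero → sign 0
signature = (1, 0, 2)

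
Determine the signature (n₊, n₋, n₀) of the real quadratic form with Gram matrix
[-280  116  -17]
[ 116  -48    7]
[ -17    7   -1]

Answer: (1, 1, 1)

Derivation:
step 0: pivot -280 → sign −
step 1: pivot 2/35 → sign +
step 2: row/col 2 already zero → sign 0
signature = (1, 1, 1)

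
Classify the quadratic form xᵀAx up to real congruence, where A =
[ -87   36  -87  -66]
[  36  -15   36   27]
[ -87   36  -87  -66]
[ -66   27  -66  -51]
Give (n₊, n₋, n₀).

step 0: pivot -87 → sign −
step 1: pivot -3/29 → sign −
step 2: row/col 2 already zero → sign 0
step 3: row/col 3 already zero → sign 0
signature = (0, 2, 2)

Answer: (0, 2, 2)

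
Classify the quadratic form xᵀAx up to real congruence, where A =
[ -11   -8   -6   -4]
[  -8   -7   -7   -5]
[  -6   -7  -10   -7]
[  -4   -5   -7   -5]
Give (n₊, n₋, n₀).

step 0: pivot -11 → sign −
step 1: pivot -13/11 → sign −
step 2: pivot -11/13 → sign −
step 3: pivot 2/11 → sign +
signature = (1, 3, 0)

Answer: (1, 3, 0)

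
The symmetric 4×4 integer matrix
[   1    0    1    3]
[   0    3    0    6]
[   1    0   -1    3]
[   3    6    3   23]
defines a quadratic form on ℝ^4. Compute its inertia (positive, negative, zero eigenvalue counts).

Answer: (3, 1, 0)

Derivation:
step 0: pivot 1 → sign +
step 1: pivot 3 → sign +
step 2: pivot -2 → sign −
step 3: pivot 2 → sign +
signature = (3, 1, 0)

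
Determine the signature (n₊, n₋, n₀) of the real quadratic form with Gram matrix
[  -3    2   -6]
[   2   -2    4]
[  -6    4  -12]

step 0: pivot -3 → sign −
step 1: pivot -2/3 → sign −
step 2: row/col 2 already zero → sign 0
signature = (0, 2, 1)

Answer: (0, 2, 1)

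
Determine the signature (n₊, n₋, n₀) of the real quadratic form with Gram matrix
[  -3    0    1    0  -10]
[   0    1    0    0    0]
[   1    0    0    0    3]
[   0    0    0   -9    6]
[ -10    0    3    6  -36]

step 0: pivot -3 → sign −
step 1: pivot 1 → sign +
step 2: pivot 1/3 → sign +
step 3: pivot -9 → sign −
step 4: pivot 1 → sign +
signature = (3, 2, 0)

Answer: (3, 2, 0)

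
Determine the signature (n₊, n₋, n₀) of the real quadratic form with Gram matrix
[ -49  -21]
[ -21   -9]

Answer: (0, 1, 1)

Derivation:
step 0: pivot -49 → sign −
step 1: row/col 1 already zero → sign 0
signature = (0, 1, 1)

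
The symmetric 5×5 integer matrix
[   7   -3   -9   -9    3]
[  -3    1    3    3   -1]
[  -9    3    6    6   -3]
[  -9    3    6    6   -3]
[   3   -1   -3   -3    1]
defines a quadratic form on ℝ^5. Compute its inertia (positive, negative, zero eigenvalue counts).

Answer: (1, 2, 2)

Derivation:
step 0: pivot 7 → sign +
step 1: pivot -2/7 → sign −
step 2: pivot -3 → sign −
step 3: row/col 3 already zero → sign 0
step 4: row/col 4 already zero → sign 0
signature = (1, 2, 2)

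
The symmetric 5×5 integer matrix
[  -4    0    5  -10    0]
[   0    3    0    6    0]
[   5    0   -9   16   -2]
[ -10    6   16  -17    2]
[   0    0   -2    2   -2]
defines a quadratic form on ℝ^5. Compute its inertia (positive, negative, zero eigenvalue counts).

step 0: pivot -4 → sign −
step 1: pivot 3 → sign +
step 2: pivot -11/4 → sign −
step 3: pivot 5/11 → sign +
step 4: pivot -6/5 → sign −
signature = (2, 3, 0)

Answer: (2, 3, 0)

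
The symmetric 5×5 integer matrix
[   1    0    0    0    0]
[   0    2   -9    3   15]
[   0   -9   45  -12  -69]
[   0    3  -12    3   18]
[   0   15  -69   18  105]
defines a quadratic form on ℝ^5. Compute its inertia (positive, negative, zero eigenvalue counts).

Answer: (3, 1, 1)

Derivation:
step 0: pivot 1 → sign +
step 1: pivot 2 → sign +
step 2: pivot 9/2 → sign +
step 3: pivot -2 → sign −
step 4: row/col 4 already zero → sign 0
signature = (3, 1, 1)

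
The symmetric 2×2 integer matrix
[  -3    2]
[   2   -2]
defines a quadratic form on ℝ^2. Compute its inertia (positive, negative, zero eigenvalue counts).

Answer: (0, 2, 0)

Derivation:
step 0: pivot -3 → sign −
step 1: pivot -2/3 → sign −
signature = (0, 2, 0)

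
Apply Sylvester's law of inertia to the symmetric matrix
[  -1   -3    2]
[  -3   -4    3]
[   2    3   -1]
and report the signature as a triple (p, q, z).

step 0: pivot -1 → sign −
step 1: pivot 5 → sign +
step 2: pivot 6/5 → sign +
signature = (2, 1, 0)

Answer: (2, 1, 0)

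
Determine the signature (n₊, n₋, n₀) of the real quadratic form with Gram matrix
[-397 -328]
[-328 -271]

step 0: pivot -397 → sign −
step 1: pivot -3/397 → sign −
signature = (0, 2, 0)

Answer: (0, 2, 0)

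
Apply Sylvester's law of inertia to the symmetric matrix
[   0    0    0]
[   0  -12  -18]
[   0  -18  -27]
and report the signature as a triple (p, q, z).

step 0: pivot -12 → sign −
step 1: row/col 1 already zero → sign 0
step 2: row/col 2 already zero → sign 0
signature = (0, 1, 2)

Answer: (0, 1, 2)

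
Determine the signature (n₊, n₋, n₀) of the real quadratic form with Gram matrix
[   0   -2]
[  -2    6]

step 0: pivot 6 → sign +
step 1: pivot -2/3 → sign −
signature = (1, 1, 0)

Answer: (1, 1, 0)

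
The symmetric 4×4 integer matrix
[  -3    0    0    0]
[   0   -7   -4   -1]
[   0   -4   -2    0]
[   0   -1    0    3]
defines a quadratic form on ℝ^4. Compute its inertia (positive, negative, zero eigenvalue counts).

Answer: (2, 2, 0)

Derivation:
step 0: pivot -3 → sign −
step 1: pivot -7 → sign −
step 2: pivot 2/7 → sign +
step 3: pivot 2 → sign +
signature = (2, 2, 0)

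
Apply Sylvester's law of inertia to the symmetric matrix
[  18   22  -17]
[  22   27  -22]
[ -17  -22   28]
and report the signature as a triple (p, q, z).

step 0: pivot 18 → sign +
step 1: pivot 1/9 → sign +
step 2: pivot -3/2 → sign −
signature = (2, 1, 0)

Answer: (2, 1, 0)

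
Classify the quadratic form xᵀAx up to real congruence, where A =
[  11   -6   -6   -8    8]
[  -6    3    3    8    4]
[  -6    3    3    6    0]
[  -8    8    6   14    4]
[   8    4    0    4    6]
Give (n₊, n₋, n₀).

step 0: pivot 11 → sign +
step 1: pivot -3/11 → sign −
step 2: pivot 170/3 → sign +
step 3: pivot -6/85 → sign −
step 4: pivot -2 → sign −
signature = (2, 3, 0)

Answer: (2, 3, 0)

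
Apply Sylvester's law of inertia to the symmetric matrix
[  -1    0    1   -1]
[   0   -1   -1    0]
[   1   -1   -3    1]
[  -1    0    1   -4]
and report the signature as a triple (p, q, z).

step 0: pivot -1 → sign −
step 1: pivot -1 → sign −
step 2: pivot -1 → sign −
step 3: pivot -3 → sign −
signature = (0, 4, 0)

Answer: (0, 4, 0)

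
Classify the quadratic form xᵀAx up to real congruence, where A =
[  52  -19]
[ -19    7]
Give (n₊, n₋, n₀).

step 0: pivot 52 → sign +
step 1: pivot 3/52 → sign +
signature = (2, 0, 0)

Answer: (2, 0, 0)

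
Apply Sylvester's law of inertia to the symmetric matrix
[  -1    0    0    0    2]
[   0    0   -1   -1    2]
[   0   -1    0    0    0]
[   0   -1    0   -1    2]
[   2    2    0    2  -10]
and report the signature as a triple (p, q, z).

step 0: pivot -1 → sign −
step 1: pivot -2 → sign −
step 2: pivot 1/2 → sign +
step 3: pivot -1 → sign −
step 4: pivot -2 → sign −
signature = (1, 4, 0)

Answer: (1, 4, 0)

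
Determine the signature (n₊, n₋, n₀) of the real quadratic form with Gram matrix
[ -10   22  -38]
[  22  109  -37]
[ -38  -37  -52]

Answer: (1, 2, 0)

Derivation:
step 0: pivot -10 → sign −
step 1: pivot 787/5 → sign +
step 2: pivot -3/787 → sign −
signature = (1, 2, 0)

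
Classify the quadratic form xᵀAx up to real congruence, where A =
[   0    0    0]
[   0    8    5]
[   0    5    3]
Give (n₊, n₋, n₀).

step 0: pivot 8 → sign +
step 1: pivot -1/8 → sign −
step 2: row/col 2 already zero → sign 0
signature = (1, 1, 1)

Answer: (1, 1, 1)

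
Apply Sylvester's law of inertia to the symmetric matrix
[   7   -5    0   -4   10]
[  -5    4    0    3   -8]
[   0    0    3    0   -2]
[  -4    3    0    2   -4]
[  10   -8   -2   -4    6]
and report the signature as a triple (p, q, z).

Answer: (4, 1, 0)

Derivation:
step 0: pivot 7 → sign +
step 1: pivot 3/7 → sign +
step 2: pivot 3 → sign +
step 3: pivot -1/3 → sign −
step 4: pivot 2/3 → sign +
signature = (4, 1, 0)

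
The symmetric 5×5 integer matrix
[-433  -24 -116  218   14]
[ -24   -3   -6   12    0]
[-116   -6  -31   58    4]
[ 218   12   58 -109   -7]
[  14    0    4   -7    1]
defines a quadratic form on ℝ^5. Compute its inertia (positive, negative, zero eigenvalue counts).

step 0: pivot -433 → sign −
step 1: pivot -723/433 → sign −
step 2: pivot 45/241 → sign +
step 3: pivot -1/5 → sign −
step 4: pivot 2 → sign +
signature = (2, 3, 0)

Answer: (2, 3, 0)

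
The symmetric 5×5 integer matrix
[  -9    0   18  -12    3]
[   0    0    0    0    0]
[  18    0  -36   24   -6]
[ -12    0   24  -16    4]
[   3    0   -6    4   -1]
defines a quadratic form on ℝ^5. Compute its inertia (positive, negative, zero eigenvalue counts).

step 0: pivot -9 → sign −
step 1: row/col 1 already zero → sign 0
step 2: row/col 2 already zero → sign 0
step 3: row/col 3 already zero → sign 0
step 4: row/col 4 already zero → sign 0
signature = (0, 1, 4)

Answer: (0, 1, 4)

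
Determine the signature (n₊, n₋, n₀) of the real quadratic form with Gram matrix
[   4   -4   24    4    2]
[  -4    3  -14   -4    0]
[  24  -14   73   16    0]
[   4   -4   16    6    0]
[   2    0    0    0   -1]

step 0: pivot 4 → sign +
step 1: pivot -1 → sign −
step 2: pivot 29 → sign +
step 3: pivot -6/29 → sign −
step 4: row/col 4 already zero → sign 0
signature = (2, 2, 1)

Answer: (2, 2, 1)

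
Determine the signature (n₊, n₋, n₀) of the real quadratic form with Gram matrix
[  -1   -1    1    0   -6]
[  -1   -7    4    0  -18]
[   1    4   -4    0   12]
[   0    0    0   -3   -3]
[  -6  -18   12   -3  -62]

step 0: pivot -1 → sign −
step 1: pivot -6 → sign −
step 2: pivot -3/2 → sign −
step 3: pivot -3 → sign −
step 4: pivot 1 → sign +
signature = (1, 4, 0)

Answer: (1, 4, 0)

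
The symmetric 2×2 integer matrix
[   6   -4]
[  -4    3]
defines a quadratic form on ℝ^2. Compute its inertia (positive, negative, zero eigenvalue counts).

step 0: pivot 6 → sign +
step 1: pivot 1/3 → sign +
signature = (2, 0, 0)

Answer: (2, 0, 0)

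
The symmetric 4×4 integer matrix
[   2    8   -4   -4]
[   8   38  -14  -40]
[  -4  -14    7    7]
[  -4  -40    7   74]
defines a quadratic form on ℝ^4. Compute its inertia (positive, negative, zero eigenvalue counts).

step 0: pivot 2 → sign +
step 1: pivot 6 → sign +
step 2: pivot -5/3 → sign −
step 3: pivot -3/5 → sign −
signature = (2, 2, 0)

Answer: (2, 2, 0)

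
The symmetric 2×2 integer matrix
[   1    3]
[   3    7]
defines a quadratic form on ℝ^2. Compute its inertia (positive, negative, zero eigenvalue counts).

Answer: (1, 1, 0)

Derivation:
step 0: pivot 1 → sign +
step 1: pivot -2 → sign −
signature = (1, 1, 0)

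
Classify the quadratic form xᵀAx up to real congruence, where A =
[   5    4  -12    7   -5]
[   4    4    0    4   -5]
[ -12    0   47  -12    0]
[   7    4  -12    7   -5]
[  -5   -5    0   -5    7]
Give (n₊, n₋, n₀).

step 0: pivot 5 → sign +
step 1: pivot 4/5 → sign +
step 2: pivot -97 → sign −
step 3: pivot -6/97 → sign −
step 4: pivot 3/4 → sign +
signature = (3, 2, 0)

Answer: (3, 2, 0)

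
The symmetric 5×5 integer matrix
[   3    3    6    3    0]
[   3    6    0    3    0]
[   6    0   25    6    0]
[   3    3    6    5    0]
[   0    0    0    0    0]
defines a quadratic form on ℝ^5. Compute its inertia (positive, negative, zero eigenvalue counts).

step 0: pivot 3 → sign +
step 1: pivot 3 → sign +
step 2: pivot 1 → sign +
step 3: pivot 2 → sign +
step 4: row/col 4 already zero → sign 0
signature = (4, 0, 1)

Answer: (4, 0, 1)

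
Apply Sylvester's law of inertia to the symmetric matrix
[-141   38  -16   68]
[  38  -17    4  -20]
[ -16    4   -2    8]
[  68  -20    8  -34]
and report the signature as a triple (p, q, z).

Answer: (0, 4, 0)

Derivation:
step 0: pivot -141 → sign −
step 1: pivot -953/141 → sign −
step 2: pivot -162/953 → sign −
step 3: pivot -2/81 → sign −
signature = (0, 4, 0)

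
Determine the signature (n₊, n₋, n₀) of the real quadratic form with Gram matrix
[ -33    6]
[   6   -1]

step 0: pivot -33 → sign −
step 1: pivot 1/11 → sign +
signature = (1, 1, 0)

Answer: (1, 1, 0)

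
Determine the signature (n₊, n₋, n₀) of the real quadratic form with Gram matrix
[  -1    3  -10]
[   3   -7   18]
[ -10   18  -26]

step 0: pivot -1 → sign −
step 1: pivot 2 → sign +
step 2: pivot 2 → sign +
signature = (2, 1, 0)

Answer: (2, 1, 0)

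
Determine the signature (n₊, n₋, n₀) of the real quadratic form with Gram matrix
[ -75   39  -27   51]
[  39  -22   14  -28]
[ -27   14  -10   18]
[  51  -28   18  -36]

step 0: pivot -75 → sign −
step 1: pivot -43/25 → sign −
step 2: pivot -12/43 → sign −
step 3: pivot 1/3 → sign +
signature = (1, 3, 0)

Answer: (1, 3, 0)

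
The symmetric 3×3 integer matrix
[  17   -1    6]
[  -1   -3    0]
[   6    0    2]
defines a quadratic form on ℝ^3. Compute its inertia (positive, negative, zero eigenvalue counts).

Answer: (1, 2, 0)

Derivation:
step 0: pivot 17 → sign +
step 1: pivot -52/17 → sign −
step 2: pivot -1/13 → sign −
signature = (1, 2, 0)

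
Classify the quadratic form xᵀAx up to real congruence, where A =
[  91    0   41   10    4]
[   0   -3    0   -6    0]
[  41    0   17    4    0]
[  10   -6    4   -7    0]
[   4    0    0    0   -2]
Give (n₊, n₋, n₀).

step 0: pivot 91 → sign +
step 1: pivot -3 → sign −
step 2: pivot -134/91 → sign −
step 3: pivot 273/67 → sign +
step 4: pivot 2/91 → sign +
signature = (3, 2, 0)

Answer: (3, 2, 0)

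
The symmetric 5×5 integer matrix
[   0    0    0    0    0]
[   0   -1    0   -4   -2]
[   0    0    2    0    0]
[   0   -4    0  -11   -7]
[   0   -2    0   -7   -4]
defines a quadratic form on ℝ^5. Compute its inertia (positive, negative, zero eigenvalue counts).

step 0: pivot -1 → sign −
step 1: pivot 2 → sign +
step 2: pivot 5 → sign +
step 3: pivot -1/5 → sign −
step 4: row/col 4 already zero → sign 0
signature = (2, 2, 1)

Answer: (2, 2, 1)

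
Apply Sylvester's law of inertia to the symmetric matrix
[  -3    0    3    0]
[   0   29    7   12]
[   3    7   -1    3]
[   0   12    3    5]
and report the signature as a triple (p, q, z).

Answer: (2, 1, 1)

Derivation:
step 0: pivot -3 → sign −
step 1: pivot 29 → sign +
step 2: pivot 9/29 → sign +
step 3: row/col 3 already zero → sign 0
signature = (2, 1, 1)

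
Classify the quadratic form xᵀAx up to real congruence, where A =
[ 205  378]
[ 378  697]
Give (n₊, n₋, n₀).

Answer: (2, 0, 0)

Derivation:
step 0: pivot 205 → sign +
step 1: pivot 1/205 → sign +
signature = (2, 0, 0)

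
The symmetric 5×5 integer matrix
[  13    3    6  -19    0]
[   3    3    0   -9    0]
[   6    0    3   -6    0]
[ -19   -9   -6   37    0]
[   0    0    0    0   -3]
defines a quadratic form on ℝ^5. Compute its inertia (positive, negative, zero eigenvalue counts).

Answer: (2, 2, 1)

Derivation:
step 0: pivot 13 → sign +
step 1: pivot 30/13 → sign +
step 2: pivot -3/5 → sign −
step 3: pivot -3 → sign −
step 4: row/col 4 already zero → sign 0
signature = (2, 2, 1)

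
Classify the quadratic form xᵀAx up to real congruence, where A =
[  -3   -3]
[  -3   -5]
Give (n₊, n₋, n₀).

step 0: pivot -3 → sign −
step 1: pivot -2 → sign −
signature = (0, 2, 0)

Answer: (0, 2, 0)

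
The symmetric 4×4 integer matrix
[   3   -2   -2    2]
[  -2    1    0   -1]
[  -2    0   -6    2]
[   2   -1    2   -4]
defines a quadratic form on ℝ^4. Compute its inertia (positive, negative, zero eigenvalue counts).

step 0: pivot 3 → sign +
step 1: pivot -1/3 → sign −
step 2: pivot -2 → sign −
step 3: pivot -3 → sign −
signature = (1, 3, 0)

Answer: (1, 3, 0)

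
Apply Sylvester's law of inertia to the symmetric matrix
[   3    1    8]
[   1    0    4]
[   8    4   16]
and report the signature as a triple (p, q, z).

step 0: pivot 3 → sign +
step 1: pivot -1/3 → sign −
step 2: row/col 2 already zero → sign 0
signature = (1, 1, 1)

Answer: (1, 1, 1)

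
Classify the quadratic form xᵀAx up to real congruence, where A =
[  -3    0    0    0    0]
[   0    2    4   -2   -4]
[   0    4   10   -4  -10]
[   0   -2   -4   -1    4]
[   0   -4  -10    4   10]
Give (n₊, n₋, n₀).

step 0: pivot -3 → sign −
step 1: pivot 2 → sign +
step 2: pivot 2 → sign +
step 3: pivot -3 → sign −
step 4: row/col 4 already zero → sign 0
signature = (2, 2, 1)

Answer: (2, 2, 1)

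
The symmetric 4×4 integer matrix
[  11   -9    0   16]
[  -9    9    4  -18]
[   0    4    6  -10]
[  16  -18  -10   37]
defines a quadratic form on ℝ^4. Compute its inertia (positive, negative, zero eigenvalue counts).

step 0: pivot 11 → sign +
step 1: pivot 18/11 → sign +
step 2: pivot -34/9 → sign −
step 3: pivot 1/17 → sign +
signature = (3, 1, 0)

Answer: (3, 1, 0)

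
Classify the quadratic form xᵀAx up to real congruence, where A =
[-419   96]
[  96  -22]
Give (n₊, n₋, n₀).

Answer: (0, 2, 0)

Derivation:
step 0: pivot -419 → sign −
step 1: pivot -2/419 → sign −
signature = (0, 2, 0)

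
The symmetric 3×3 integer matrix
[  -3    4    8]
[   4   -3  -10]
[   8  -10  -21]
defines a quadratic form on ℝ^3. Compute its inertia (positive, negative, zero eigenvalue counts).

Answer: (2, 1, 0)

Derivation:
step 0: pivot -3 → sign −
step 1: pivot 7/3 → sign +
step 2: pivot 1/7 → sign +
signature = (2, 1, 0)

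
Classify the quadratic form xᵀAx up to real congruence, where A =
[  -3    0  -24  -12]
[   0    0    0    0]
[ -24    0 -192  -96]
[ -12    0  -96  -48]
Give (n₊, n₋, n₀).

Answer: (0, 1, 3)

Derivation:
step 0: pivot -3 → sign −
step 1: row/col 1 already zero → sign 0
step 2: row/col 2 already zero → sign 0
step 3: row/col 3 already zero → sign 0
signature = (0, 1, 3)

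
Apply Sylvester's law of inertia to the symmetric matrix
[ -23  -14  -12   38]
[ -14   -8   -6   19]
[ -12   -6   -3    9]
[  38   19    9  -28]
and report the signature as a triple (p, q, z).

step 0: pivot -23 → sign −
step 1: pivot 12/23 → sign +
step 2: pivot 25/12 → sign +
step 3: pivot -3/25 → sign −
signature = (2, 2, 0)

Answer: (2, 2, 0)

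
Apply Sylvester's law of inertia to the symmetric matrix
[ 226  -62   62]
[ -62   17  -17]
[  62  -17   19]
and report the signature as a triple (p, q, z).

Answer: (2, 1, 0)

Derivation:
step 0: pivot 226 → sign +
step 1: pivot -1/113 → sign −
step 2: pivot 2 → sign +
signature = (2, 1, 0)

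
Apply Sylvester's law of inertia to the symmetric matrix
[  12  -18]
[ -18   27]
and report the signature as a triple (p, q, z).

step 0: pivot 12 → sign +
step 1: row/col 1 already zero → sign 0
signature = (1, 0, 1)

Answer: (1, 0, 1)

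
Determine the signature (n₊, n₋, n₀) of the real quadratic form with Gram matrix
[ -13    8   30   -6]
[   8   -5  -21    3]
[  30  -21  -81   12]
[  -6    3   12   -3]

step 0: pivot -13 → sign −
step 1: pivot -1/13 → sign −
step 2: pivot 72 → sign +
step 3: pivot -1/8 → sign −
signature = (1, 3, 0)

Answer: (1, 3, 0)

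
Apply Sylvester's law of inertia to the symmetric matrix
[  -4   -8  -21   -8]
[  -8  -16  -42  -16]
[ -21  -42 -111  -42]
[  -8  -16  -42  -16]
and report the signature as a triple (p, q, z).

Answer: (0, 2, 2)

Derivation:
step 0: pivot -4 → sign −
step 1: pivot -3/4 → sign −
step 2: row/col 2 already zero → sign 0
step 3: row/col 3 already zero → sign 0
signature = (0, 2, 2)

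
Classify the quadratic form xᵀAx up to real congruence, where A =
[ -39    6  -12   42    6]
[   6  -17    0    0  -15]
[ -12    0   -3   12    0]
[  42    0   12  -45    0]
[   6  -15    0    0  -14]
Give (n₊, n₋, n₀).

Answer: (1, 4, 0)

Derivation:
step 0: pivot -39 → sign −
step 1: pivot -209/13 → sign −
step 2: pivot 189/209 → sign +
step 3: pivot -5/21 → sign −
step 4: pivot -1/5 → sign −
signature = (1, 4, 0)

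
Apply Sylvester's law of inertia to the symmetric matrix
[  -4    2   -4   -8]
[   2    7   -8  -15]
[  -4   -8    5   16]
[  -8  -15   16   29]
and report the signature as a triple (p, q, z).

Answer: (1, 3, 0)

Derivation:
step 0: pivot -4 → sign −
step 1: pivot 8 → sign +
step 2: pivot -7/2 → sign −
step 3: pivot -3/28 → sign −
signature = (1, 3, 0)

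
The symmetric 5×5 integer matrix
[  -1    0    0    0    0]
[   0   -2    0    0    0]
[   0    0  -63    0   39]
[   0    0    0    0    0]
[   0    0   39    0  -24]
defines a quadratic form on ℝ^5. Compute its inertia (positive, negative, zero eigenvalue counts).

step 0: pivot -1 → sign −
step 1: pivot -2 → sign −
step 2: pivot -63 → sign −
step 3: pivot 1/7 → sign +
step 4: row/col 4 already zero → sign 0
signature = (1, 3, 1)

Answer: (1, 3, 1)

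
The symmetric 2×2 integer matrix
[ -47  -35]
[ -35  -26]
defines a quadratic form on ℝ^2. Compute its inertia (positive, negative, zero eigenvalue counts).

Answer: (1, 1, 0)

Derivation:
step 0: pivot -47 → sign −
step 1: pivot 3/47 → sign +
signature = (1, 1, 0)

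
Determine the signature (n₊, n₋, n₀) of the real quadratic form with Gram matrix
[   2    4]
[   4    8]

Answer: (1, 0, 1)

Derivation:
step 0: pivot 2 → sign +
step 1: row/col 1 already zero → sign 0
signature = (1, 0, 1)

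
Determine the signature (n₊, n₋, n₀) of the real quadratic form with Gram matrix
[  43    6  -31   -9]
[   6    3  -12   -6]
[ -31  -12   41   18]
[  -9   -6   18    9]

Answer: (3, 1, 0)

Derivation:
step 0: pivot 43 → sign +
step 1: pivot 93/43 → sign +
step 2: pivot -266/31 → sign −
step 3: pivot 3/266 → sign +
signature = (3, 1, 0)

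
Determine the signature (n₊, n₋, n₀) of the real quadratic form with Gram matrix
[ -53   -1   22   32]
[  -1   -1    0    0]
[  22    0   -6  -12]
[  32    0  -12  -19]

Answer: (1, 3, 0)

Derivation:
step 0: pivot -53 → sign −
step 1: pivot -52/53 → sign −
step 2: pivot 43/13 → sign +
step 3: pivot -1/43 → sign −
signature = (1, 3, 0)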